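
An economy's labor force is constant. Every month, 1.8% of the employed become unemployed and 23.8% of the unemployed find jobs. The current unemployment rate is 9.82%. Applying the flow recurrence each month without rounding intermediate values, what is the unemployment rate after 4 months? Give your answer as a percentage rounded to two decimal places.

Unemployment rate after four months ≈ 7.89%.

With a fixed labor force, u_{t+1} = u_t + s·(1−u_t) − f·u_t = u_t·(1−s−f) + s.
Here 1−s−f = 0.744 and s = 0.018.
u_1 = 0.098200 × 0.744 + 0.018 = 0.091061.
u_2 = 0.091061 × 0.744 + 0.018 = 0.085749.
u_3 = 0.085749 × 0.744 + 0.018 = 0.081797.
u_4 = 0.081797 × 0.744 + 0.018 = 0.078857.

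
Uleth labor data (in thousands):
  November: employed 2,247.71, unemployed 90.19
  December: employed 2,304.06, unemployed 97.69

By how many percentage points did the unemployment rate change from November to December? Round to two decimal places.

November: labor force = 2,247.71 + 90.19 = 2,337.90; u = 90.19/2,337.90 = 3.86%.
December: labor force = 2,304.06 + 97.69 = 2,401.75; u = 97.69/2,401.75 = 4.07%.
Change = 4.07% − 3.86% = +0.21 pp.

The unemployment rate changed by +0.21 percentage points.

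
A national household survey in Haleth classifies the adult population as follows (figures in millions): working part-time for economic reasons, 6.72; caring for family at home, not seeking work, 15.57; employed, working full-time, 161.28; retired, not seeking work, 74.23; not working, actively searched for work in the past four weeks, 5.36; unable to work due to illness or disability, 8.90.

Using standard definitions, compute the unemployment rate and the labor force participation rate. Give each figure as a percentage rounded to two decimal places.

Employed = 6.72 + 161.28 = 168.00 million (anyone who worked, including part-time for economic reasons, counts as employed).
Unemployed = 5.36 million.
Labor force = 168.00 + 5.36 = 173.36 million.
Not in labor force = 15.57 + 74.23 + 8.90 = 98.70 million (those not working and not actively searching are outside the labor force).
Civilian working-age population = 173.36 + 98.70 = 272.06 million.
Unemployment rate = 5.36 / 173.36 = 3.09%.
Labor force participation rate = 173.36 / 272.06 = 63.72%.

Unemployment rate ≈ 3.09%; labor force participation rate ≈ 63.72%.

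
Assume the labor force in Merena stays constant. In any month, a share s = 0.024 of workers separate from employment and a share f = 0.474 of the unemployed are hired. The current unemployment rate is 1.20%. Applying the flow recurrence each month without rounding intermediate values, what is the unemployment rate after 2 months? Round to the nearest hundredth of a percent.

Unemployment rate after two months ≈ 3.91%.

With a fixed labor force, u_{t+1} = u_t + s·(1−u_t) − f·u_t = u_t·(1−s−f) + s.
Here 1−s−f = 0.502 and s = 0.024.
u_1 = 0.012000 × 0.502 + 0.024 = 0.030024.
u_2 = 0.030024 × 0.502 + 0.024 = 0.039072.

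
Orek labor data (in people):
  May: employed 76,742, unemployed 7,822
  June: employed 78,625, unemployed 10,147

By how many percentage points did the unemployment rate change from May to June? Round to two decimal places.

May: labor force = 76,742 + 7,822 = 84,564; u = 7,822/84,564 = 9.25%.
June: labor force = 78,625 + 10,147 = 88,772; u = 10,147/88,772 = 11.43%.
Change = 11.43% − 9.25% = +2.18 pp.

The unemployment rate changed by +2.18 percentage points.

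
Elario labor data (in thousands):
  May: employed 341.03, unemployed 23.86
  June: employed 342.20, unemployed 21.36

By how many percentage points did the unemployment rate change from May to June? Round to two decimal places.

The unemployment rate changed by −0.66 percentage points.

May: labor force = 341.03 + 23.86 = 364.89; u = 23.86/364.89 = 6.54%.
June: labor force = 342.20 + 21.36 = 363.56; u = 21.36/363.56 = 5.88%.
Change = 5.88% − 6.54% = −0.66 pp.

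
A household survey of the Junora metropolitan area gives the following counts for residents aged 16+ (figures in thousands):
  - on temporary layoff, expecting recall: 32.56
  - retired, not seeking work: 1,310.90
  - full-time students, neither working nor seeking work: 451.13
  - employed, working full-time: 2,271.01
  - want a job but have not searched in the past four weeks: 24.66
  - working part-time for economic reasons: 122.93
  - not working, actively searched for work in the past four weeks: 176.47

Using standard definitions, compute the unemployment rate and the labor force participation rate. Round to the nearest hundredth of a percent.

Unemployment rate ≈ 8.03%; labor force participation rate ≈ 59.30%.

Employed = 2,271.01 + 122.93 = 2,393.94 thousand (anyone who worked, including part-time for economic reasons, counts as employed).
Unemployed = 32.56 + 176.47 = 209.03 thousand (jobless and actively searching, or on temporary layoff).
Labor force = 2,393.94 + 209.03 = 2,602.97 thousand.
Not in labor force = 1,310.90 + 451.13 + 24.66 = 1,786.69 thousand (those not working and not actively searching are outside the labor force — including those who want a job but have given up searching).
Civilian working-age population = 2,602.97 + 1,786.69 = 4,389.66 thousand.
Unemployment rate = 209.03 / 2,602.97 = 8.03%.
Labor force participation rate = 2,602.97 / 4,389.66 = 59.30%.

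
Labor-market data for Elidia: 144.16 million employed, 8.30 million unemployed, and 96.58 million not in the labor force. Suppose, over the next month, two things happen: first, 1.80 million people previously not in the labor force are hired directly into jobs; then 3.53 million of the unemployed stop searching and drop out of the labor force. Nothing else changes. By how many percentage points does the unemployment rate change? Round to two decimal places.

Initially, labor force = 144.16 + 8.30 = 152.46 million, so u = 8.30/152.46 = 5.44%.
After the first change, employed and labor force both rise by 1.80; unemployed unchanged → E = 145.96, U = 8.30, labor force = 154.26 million.
After the second change, unemployed and labor force both fall by 3.53 → E = 145.96, U = 4.77, labor force = 150.73 million.
New unemployment rate = 4.77 / 150.73 = 3.16%.
Change = 3.16% − 5.44% = −2.28 percentage points.

The unemployment rate changes by −2.28 percentage points.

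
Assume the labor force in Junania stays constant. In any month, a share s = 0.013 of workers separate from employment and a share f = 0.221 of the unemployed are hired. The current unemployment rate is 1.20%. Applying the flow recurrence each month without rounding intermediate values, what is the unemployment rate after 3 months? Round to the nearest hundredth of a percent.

With a fixed labor force, u_{t+1} = u_t + s·(1−u_t) − f·u_t = u_t·(1−s−f) + s.
Here 1−s−f = 0.766 and s = 0.013.
u_1 = 0.012000 × 0.766 + 0.013 = 0.022192.
u_2 = 0.022192 × 0.766 + 0.013 = 0.029999.
u_3 = 0.029999 × 0.766 + 0.013 = 0.035979.

Unemployment rate after three months ≈ 3.60%.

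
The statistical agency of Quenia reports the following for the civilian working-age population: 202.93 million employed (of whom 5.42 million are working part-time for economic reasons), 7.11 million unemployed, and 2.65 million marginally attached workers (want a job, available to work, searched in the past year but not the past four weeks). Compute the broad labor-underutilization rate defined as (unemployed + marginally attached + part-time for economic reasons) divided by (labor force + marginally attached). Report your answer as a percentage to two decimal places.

Labor force = 202.93 + 7.11 = 210.04 million.
Numerator = 7.11 + 2.65 + 5.42 = 15.18 million.
Denominator = 210.04 + 2.65 = 212.69 million.
Broad rate = 15.18 / 212.69 = 7.14%.

Broad underutilization rate ≈ 7.14%.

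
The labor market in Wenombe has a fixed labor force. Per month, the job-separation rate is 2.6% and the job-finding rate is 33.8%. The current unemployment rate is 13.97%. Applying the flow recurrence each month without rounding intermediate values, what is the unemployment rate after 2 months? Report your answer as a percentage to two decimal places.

With a fixed labor force, u_{t+1} = u_t + s·(1−u_t) − f·u_t = u_t·(1−s−f) + s.
Here 1−s−f = 0.636 and s = 0.026.
u_1 = 0.139700 × 0.636 + 0.026 = 0.114849.
u_2 = 0.114849 × 0.636 + 0.026 = 0.099044.

Unemployment rate after two months ≈ 9.90%.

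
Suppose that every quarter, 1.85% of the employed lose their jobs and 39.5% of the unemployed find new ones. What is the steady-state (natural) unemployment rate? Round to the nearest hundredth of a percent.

Steady-state unemployment rate ≈ 4.47%.

At steady state the flows balance: s·E = f·U, so U/(E+U) = s/(s+f).
u* = 1.85 / (1.85 + 39.5) = 1.85 / 41.35 = 4.47%.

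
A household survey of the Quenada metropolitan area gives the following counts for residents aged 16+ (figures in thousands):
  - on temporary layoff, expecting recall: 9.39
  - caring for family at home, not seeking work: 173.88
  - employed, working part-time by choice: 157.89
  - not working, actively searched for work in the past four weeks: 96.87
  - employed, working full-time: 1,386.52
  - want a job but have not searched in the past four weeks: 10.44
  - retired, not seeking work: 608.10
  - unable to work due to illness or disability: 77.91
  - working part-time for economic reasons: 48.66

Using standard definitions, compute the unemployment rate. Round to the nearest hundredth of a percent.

Unemployment rate ≈ 6.25%.

Employed = 157.89 + 1,386.52 + 48.66 = 1,593.07 thousand (anyone who worked, including part-time for economic reasons, counts as employed).
Unemployed = 9.39 + 96.87 = 106.26 thousand (jobless and actively searching, or on temporary layoff).
Labor force = 1,593.07 + 106.26 = 1,699.33 thousand.
Unemployment rate = 106.26 / 1,699.33 = 6.25%.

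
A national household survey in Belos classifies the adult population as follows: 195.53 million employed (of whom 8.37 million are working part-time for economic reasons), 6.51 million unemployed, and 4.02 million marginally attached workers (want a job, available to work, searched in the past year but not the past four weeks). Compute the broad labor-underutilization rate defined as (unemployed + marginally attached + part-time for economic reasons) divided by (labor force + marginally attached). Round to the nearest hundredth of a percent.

Broad underutilization rate ≈ 9.17%.

Labor force = 195.53 + 6.51 = 202.04 million.
Numerator = 6.51 + 4.02 + 8.37 = 18.90 million.
Denominator = 202.04 + 4.02 = 206.06 million.
Broad rate = 18.90 / 206.06 = 9.17%.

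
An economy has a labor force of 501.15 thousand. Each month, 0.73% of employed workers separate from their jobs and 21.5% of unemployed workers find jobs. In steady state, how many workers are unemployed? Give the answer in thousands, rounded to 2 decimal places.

About 16.46 thousand are unemployed in steady state.

Steady-state unemployment rate u* = s/(s+f) = 0.73/(0.73+21.5) = 0.032839.
Unemployed = u* × labor force = 0.032839 × 501.15 ≈ 16.46 thousand.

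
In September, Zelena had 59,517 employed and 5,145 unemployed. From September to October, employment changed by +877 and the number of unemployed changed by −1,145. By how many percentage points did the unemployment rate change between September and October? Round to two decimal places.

The unemployment rate changed by −1.75 percentage points.

September: labor force = 59,517 + 5,145 = 64,662; u = 5,145/64,662 = 7.96%.
October: labor force = 60,394 + 4,000 = 64,394; u = 4,000/64,394 = 6.21%.
Change = 6.21% − 7.96% = −1.75 pp.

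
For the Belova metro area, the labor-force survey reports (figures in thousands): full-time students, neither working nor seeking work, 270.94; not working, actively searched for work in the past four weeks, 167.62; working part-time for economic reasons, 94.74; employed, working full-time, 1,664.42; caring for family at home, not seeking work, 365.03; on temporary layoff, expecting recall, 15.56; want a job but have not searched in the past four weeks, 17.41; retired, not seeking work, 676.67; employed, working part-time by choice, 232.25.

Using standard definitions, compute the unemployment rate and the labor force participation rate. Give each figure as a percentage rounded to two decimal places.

Employed = 94.74 + 1,664.42 + 232.25 = 1,991.41 thousand (anyone who worked, including part-time for economic reasons, counts as employed).
Unemployed = 167.62 + 15.56 = 183.18 thousand (jobless and actively searching, or on temporary layoff).
Labor force = 1,991.41 + 183.18 = 2,174.59 thousand.
Not in labor force = 270.94 + 365.03 + 17.41 + 676.67 = 1,330.05 thousand (those not working and not actively searching are outside the labor force — including those who want a job but have given up searching).
Civilian working-age population = 2,174.59 + 1,330.05 = 3,504.64 thousand.
Unemployment rate = 183.18 / 2,174.59 = 8.42%.
Labor force participation rate = 2,174.59 / 3,504.64 = 62.05%.

Unemployment rate ≈ 8.42%; labor force participation rate ≈ 62.05%.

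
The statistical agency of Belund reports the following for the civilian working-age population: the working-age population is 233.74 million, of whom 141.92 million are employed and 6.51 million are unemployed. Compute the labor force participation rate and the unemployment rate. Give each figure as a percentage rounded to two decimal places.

Labor force participation rate ≈ 63.50%; unemployment rate ≈ 4.39%.

Labor force = employed + unemployed = 141.92 + 6.51 = 148.43 million.
Unemployment rate = 6.51 / 148.43 = 4.39%.
Labor force participation rate = 148.43 / 233.74 = 63.50%.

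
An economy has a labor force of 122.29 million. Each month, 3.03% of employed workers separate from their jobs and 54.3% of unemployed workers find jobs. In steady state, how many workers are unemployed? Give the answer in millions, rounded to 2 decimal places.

About 6.46 million are unemployed in steady state.

Steady-state unemployment rate u* = s/(s+f) = 3.03/(3.03+54.3) = 0.052852.
Unemployed = u* × labor force = 0.052852 × 122.29 ≈ 6.46 million.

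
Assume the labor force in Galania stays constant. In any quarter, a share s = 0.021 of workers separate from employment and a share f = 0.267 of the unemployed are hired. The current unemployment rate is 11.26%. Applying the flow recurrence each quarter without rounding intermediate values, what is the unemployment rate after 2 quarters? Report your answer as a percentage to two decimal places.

Unemployment rate after two quarters ≈ 9.30%.

With a fixed labor force, u_{t+1} = u_t + s·(1−u_t) − f·u_t = u_t·(1−s−f) + s.
Here 1−s−f = 0.712 and s = 0.021.
u_1 = 0.112600 × 0.712 + 0.021 = 0.101171.
u_2 = 0.101171 × 0.712 + 0.021 = 0.093034.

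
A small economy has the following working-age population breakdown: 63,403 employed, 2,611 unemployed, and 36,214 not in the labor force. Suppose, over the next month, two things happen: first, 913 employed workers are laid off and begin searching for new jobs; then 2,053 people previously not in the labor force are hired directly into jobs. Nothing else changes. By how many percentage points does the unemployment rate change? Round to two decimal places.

Initially, labor force = 63,403 + 2,611 = 66,014, so u = 2,611/66,014 = 3.96%.
After the first change, employed falls and unemployed rises by 913; labor force unchanged → E = 62,490, U = 3,524, labor force = 66,014.
After the second change, employed and labor force both rise by 2,053; unemployed unchanged → E = 64,543, U = 3,524, labor force = 68,067.
New unemployment rate = 3,524 / 68,067 = 5.18%.
Change = 5.18% − 3.96% = +1.22 percentage points.

The unemployment rate changes by +1.22 percentage points.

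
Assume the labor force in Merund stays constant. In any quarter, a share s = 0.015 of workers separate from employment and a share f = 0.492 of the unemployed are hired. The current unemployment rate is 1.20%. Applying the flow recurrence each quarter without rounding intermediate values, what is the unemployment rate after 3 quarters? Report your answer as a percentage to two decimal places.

Unemployment rate after three quarters ≈ 2.75%.

With a fixed labor force, u_{t+1} = u_t + s·(1−u_t) − f·u_t = u_t·(1−s−f) + s.
Here 1−s−f = 0.493 and s = 0.015.
u_1 = 0.012000 × 0.493 + 0.015 = 0.020916.
u_2 = 0.020916 × 0.493 + 0.015 = 0.025312.
u_3 = 0.025312 × 0.493 + 0.015 = 0.027479.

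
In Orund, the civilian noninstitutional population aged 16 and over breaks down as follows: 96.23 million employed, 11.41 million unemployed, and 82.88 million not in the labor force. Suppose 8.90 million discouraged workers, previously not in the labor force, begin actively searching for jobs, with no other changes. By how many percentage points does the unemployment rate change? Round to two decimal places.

The unemployment rate changes by +6.83 percentage points.

Initially, labor force = 96.23 + 11.41 = 107.64 million, so u = 11.41/107.64 = 10.60%.
After the change, unemployed and labor force both rise by 8.90 → E = 96.23, U = 20.31, labor force = 116.54 million.
New unemployment rate = 20.31 / 116.54 = 17.43%.
Change = 17.43% − 10.60% = +6.83 percentage points.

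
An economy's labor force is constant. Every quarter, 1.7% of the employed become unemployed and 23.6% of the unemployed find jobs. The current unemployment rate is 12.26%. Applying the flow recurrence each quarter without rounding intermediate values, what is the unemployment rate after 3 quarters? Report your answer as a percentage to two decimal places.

With a fixed labor force, u_{t+1} = u_t + s·(1−u_t) − f·u_t = u_t·(1−s−f) + s.
Here 1−s−f = 0.747 and s = 0.017.
u_1 = 0.122600 × 0.747 + 0.017 = 0.108582.
u_2 = 0.108582 × 0.747 + 0.017 = 0.098111.
u_3 = 0.098111 × 0.747 + 0.017 = 0.090289.

Unemployment rate after three quarters ≈ 9.03%.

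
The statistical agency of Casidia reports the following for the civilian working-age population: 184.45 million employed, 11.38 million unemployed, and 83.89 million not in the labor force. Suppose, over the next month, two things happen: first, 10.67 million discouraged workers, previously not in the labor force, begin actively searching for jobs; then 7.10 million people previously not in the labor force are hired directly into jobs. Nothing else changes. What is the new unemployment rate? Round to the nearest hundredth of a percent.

Initially, labor force = 184.45 + 11.38 = 195.83 million, so u = 11.38/195.83 = 5.81%.
After the first change, unemployed and labor force both rise by 10.67 → E = 184.45, U = 22.05, labor force = 206.50 million.
After the second change, employed and labor force both rise by 7.10; unemployed unchanged → E = 191.55, U = 22.05, labor force = 213.60 million.
New unemployment rate = 22.05 / 213.60 = 10.32%.

New unemployment rate ≈ 10.32%.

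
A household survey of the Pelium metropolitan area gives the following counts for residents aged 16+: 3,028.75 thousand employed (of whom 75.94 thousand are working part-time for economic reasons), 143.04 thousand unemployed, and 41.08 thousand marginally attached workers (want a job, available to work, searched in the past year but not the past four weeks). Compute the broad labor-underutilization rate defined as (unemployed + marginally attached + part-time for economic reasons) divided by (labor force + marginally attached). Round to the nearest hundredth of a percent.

Labor force = 3,028.75 + 143.04 = 3,171.79 thousand.
Numerator = 143.04 + 41.08 + 75.94 = 260.06 thousand.
Denominator = 3,171.79 + 41.08 = 3,212.87 thousand.
Broad rate = 260.06 / 3,212.87 = 8.09%.

Broad underutilization rate ≈ 8.09%.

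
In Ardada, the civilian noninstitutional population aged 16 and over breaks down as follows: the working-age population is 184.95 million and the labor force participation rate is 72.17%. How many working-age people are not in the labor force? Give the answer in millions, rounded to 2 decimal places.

Share not in the labor force = 1 − 0.7217 = 0.2783.
Not in labor force = 0.2783 × 184.95 ≈ 51.47 million.

About 51.47 million are not in the labor force.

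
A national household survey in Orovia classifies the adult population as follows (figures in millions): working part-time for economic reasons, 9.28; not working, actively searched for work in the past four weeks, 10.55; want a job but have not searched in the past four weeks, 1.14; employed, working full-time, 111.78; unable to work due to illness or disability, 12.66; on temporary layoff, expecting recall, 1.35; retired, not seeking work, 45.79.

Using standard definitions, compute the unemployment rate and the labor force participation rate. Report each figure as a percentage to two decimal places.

Employed = 9.28 + 111.78 = 121.06 million (anyone who worked, including part-time for economic reasons, counts as employed).
Unemployed = 10.55 + 1.35 = 11.90 million (jobless and actively searching, or on temporary layoff).
Labor force = 121.06 + 11.90 = 132.96 million.
Not in labor force = 1.14 + 12.66 + 45.79 = 59.59 million (those not working and not actively searching are outside the labor force — including those who want a job but have given up searching).
Civilian working-age population = 132.96 + 59.59 = 192.55 million.
Unemployment rate = 11.90 / 132.96 = 8.95%.
Labor force participation rate = 132.96 / 192.55 = 69.05%.

Unemployment rate ≈ 8.95%; labor force participation rate ≈ 69.05%.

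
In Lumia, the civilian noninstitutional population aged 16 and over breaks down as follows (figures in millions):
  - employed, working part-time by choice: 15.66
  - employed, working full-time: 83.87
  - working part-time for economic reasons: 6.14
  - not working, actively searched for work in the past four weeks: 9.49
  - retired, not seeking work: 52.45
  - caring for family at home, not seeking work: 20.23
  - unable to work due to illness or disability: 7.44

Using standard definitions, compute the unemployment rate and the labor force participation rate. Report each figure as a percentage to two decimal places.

Unemployment rate ≈ 8.24%; labor force participation rate ≈ 58.97%.

Employed = 15.66 + 83.87 + 6.14 = 105.67 million (anyone who worked, including part-time for economic reasons, counts as employed).
Unemployed = 9.49 million.
Labor force = 105.67 + 9.49 = 115.16 million.
Not in labor force = 52.45 + 20.23 + 7.44 = 80.12 million (those not working and not actively searching are outside the labor force).
Civilian working-age population = 115.16 + 80.12 = 195.28 million.
Unemployment rate = 9.49 / 115.16 = 8.24%.
Labor force participation rate = 115.16 / 195.28 = 58.97%.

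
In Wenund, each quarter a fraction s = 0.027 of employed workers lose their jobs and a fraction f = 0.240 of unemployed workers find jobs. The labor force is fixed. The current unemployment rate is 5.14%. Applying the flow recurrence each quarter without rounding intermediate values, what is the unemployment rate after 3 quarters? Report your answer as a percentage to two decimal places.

Unemployment rate after three quarters ≈ 8.15%.

With a fixed labor force, u_{t+1} = u_t + s·(1−u_t) − f·u_t = u_t·(1−s−f) + s.
Here 1−s−f = 0.733 and s = 0.027.
u_1 = 0.051400 × 0.733 + 0.027 = 0.064676.
u_2 = 0.064676 × 0.733 + 0.027 = 0.074408.
u_3 = 0.074408 × 0.733 + 0.027 = 0.081541.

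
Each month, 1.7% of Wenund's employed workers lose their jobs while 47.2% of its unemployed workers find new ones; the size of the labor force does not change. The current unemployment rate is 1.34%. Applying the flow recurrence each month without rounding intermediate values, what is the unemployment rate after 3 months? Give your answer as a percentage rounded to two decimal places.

Unemployment rate after three months ≈ 3.19%.

With a fixed labor force, u_{t+1} = u_t + s·(1−u_t) − f·u_t = u_t·(1−s−f) + s.
Here 1−s−f = 0.511 and s = 0.017.
u_1 = 0.013400 × 0.511 + 0.017 = 0.023847.
u_2 = 0.023847 × 0.511 + 0.017 = 0.029186.
u_3 = 0.029186 × 0.511 + 0.017 = 0.031914.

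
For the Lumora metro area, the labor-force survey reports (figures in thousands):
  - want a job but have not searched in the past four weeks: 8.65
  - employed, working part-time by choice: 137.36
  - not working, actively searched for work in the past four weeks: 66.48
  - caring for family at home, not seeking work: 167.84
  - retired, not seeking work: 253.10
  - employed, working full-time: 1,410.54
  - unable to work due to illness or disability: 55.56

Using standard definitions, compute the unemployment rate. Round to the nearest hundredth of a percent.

Employed = 137.36 + 1,410.54 = 1,547.90 thousand.
Unemployed = 66.48 thousand.
Labor force = 1,547.90 + 66.48 = 1,614.38 thousand.
Unemployment rate = 66.48 / 1,614.38 = 4.12%.

Unemployment rate ≈ 4.12%.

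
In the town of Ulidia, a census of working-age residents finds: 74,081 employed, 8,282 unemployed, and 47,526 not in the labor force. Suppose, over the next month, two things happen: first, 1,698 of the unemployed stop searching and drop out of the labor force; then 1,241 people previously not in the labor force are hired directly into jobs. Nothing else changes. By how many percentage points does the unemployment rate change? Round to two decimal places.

The unemployment rate changes by −2.02 percentage points.

Initially, labor force = 74,081 + 8,282 = 82,363, so u = 8,282/82,363 = 10.06%.
After the first change, unemployed and labor force both fall by 1,698 → E = 74,081, U = 6,584, labor force = 80,665.
After the second change, employed and labor force both rise by 1,241; unemployed unchanged → E = 75,322, U = 6,584, labor force = 81,906.
New unemployment rate = 6,584 / 81,906 = 8.04%.
Change = 8.04% − 10.06% = −2.02 percentage points.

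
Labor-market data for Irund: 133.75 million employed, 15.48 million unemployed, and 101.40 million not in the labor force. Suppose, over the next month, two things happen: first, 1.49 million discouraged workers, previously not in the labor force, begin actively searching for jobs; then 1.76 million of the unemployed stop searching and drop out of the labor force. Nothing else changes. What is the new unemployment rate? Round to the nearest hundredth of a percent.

Initially, labor force = 133.75 + 15.48 = 149.23 million, so u = 15.48/149.23 = 10.37%.
After the first change, unemployed and labor force both rise by 1.49 → E = 133.75, U = 16.97, labor force = 150.72 million.
After the second change, unemployed and labor force both fall by 1.76 → E = 133.75, U = 15.21, labor force = 148.96 million.
New unemployment rate = 15.21 / 148.96 = 10.21%.

New unemployment rate ≈ 10.21%.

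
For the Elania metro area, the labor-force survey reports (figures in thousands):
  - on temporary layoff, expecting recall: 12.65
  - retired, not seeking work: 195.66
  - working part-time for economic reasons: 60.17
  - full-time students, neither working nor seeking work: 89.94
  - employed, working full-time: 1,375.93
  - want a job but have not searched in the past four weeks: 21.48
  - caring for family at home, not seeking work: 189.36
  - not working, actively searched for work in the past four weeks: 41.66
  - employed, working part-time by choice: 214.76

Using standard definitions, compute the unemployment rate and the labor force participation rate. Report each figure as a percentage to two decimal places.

Employed = 60.17 + 1,375.93 + 214.76 = 1,650.86 thousand (anyone who worked, including part-time for economic reasons, counts as employed).
Unemployed = 12.65 + 41.66 = 54.31 thousand (jobless and actively searching, or on temporary layoff).
Labor force = 1,650.86 + 54.31 = 1,705.17 thousand.
Not in labor force = 195.66 + 89.94 + 21.48 + 189.36 = 496.44 thousand (those not working and not actively searching are outside the labor force — including those who want a job but have given up searching).
Civilian working-age population = 1,705.17 + 496.44 = 2,201.61 thousand.
Unemployment rate = 54.31 / 1,705.17 = 3.19%.
Labor force participation rate = 1,705.17 / 2,201.61 = 77.45%.

Unemployment rate ≈ 3.19%; labor force participation rate ≈ 77.45%.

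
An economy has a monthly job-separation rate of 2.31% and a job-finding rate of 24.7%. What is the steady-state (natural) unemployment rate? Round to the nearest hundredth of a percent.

Steady-state unemployment rate ≈ 8.55%.

At steady state the flows balance: s·E = f·U, so U/(E+U) = s/(s+f).
u* = 2.31 / (2.31 + 24.7) = 2.31 / 27.01 = 8.55%.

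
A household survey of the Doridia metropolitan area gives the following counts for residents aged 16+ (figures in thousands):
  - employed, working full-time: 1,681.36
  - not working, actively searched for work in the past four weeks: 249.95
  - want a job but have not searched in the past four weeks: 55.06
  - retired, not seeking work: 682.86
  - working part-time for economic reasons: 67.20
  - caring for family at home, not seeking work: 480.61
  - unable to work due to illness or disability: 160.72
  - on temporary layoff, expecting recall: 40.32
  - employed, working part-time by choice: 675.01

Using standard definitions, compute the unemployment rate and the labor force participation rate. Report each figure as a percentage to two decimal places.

Employed = 1,681.36 + 67.20 + 675.01 = 2,423.57 thousand (anyone who worked, including part-time for economic reasons, counts as employed).
Unemployed = 249.95 + 40.32 = 290.27 thousand (jobless and actively searching, or on temporary layoff).
Labor force = 2,423.57 + 290.27 = 2,713.84 thousand.
Not in labor force = 55.06 + 682.86 + 480.61 + 160.72 = 1,379.25 thousand (those not working and not actively searching are outside the labor force — including those who want a job but have given up searching).
Civilian working-age population = 2,713.84 + 1,379.25 = 4,093.09 thousand.
Unemployment rate = 290.27 / 2,713.84 = 10.70%.
Labor force participation rate = 2,713.84 / 4,093.09 = 66.30%.

Unemployment rate ≈ 10.70%; labor force participation rate ≈ 66.30%.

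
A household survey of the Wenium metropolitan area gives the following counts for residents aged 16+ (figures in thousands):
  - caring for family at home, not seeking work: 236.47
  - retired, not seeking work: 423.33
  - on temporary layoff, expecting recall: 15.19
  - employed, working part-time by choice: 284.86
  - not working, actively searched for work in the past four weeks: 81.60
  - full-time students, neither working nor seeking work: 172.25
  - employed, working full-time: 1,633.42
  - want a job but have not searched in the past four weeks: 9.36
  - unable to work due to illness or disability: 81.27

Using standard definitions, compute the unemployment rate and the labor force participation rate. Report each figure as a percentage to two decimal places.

Unemployment rate ≈ 4.80%; labor force participation rate ≈ 68.59%.

Employed = 284.86 + 1,633.42 = 1,918.28 thousand.
Unemployed = 15.19 + 81.60 = 96.79 thousand (jobless and actively searching, or on temporary layoff).
Labor force = 1,918.28 + 96.79 = 2,015.07 thousand.
Not in labor force = 236.47 + 423.33 + 172.25 + 9.36 + 81.27 = 922.68 thousand (those not working and not actively searching are outside the labor force — including those who want a job but have given up searching).
Civilian working-age population = 2,015.07 + 922.68 = 2,937.75 thousand.
Unemployment rate = 96.79 / 2,015.07 = 4.80%.
Labor force participation rate = 2,015.07 / 2,937.75 = 68.59%.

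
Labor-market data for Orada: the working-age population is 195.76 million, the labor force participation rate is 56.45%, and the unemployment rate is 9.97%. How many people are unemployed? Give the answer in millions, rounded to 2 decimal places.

About 11.02 million are unemployed.

Labor force = 0.5645 × 195.76 = 110.51 million.
Unemployed = 0.0997 × 110.51 ≈ 11.02 million.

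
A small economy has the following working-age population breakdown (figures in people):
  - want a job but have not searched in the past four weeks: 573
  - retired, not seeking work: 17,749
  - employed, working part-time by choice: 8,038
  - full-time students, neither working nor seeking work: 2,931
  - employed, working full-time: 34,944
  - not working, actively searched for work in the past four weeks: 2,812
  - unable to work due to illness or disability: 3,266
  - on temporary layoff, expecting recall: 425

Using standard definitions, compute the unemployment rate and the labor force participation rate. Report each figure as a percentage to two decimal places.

Employed = 8,038 + 34,944 = 42,982.
Unemployed = 2,812 + 425 = 3,237 (jobless and actively searching, or on temporary layoff).
Labor force = 42,982 + 3,237 = 46,219.
Not in labor force = 573 + 17,749 + 2,931 + 3,266 = 24,519 (those not working and not actively searching are outside the labor force — including those who want a job but have given up searching).
Civilian working-age population = 46,219 + 24,519 = 70,738.
Unemployment rate = 3,237 / 46,219 = 7.00%.
Labor force participation rate = 46,219 / 70,738 = 65.34%.

Unemployment rate ≈ 7.00%; labor force participation rate ≈ 65.34%.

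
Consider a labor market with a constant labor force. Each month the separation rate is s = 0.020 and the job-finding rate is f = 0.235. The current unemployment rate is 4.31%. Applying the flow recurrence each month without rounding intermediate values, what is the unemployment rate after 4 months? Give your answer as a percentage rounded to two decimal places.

With a fixed labor force, u_{t+1} = u_t + s·(1−u_t) − f·u_t = u_t·(1−s−f) + s.
Here 1−s−f = 0.745 and s = 0.020.
u_1 = 0.043100 × 0.745 + 0.020 = 0.052110.
u_2 = 0.052110 × 0.745 + 0.020 = 0.058822.
u_3 = 0.058822 × 0.745 + 0.020 = 0.063822.
u_4 = 0.063822 × 0.745 + 0.020 = 0.067547.

Unemployment rate after four months ≈ 6.75%.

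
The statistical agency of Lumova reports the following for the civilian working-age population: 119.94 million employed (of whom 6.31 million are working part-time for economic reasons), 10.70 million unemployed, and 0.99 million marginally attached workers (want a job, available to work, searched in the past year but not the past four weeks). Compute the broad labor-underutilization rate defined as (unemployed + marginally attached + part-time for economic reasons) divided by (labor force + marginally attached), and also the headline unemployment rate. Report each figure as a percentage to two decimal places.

Broad underutilization rate ≈ 13.67%; headline unemployment rate ≈ 8.19%.

Labor force = 119.94 + 10.70 = 130.64 million.
Numerator = 10.70 + 0.99 + 6.31 = 18.00 million.
Denominator = 130.64 + 0.99 = 131.63 million.
Broad rate = 18.00 / 131.63 = 13.67%.
Headline unemployment rate = 10.70 / 130.64 = 8.19%.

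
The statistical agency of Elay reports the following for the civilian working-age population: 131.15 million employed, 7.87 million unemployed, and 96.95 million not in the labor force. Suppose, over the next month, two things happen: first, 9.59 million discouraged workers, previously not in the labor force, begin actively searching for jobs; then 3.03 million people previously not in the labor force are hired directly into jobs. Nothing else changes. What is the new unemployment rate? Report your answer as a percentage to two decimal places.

Initially, labor force = 131.15 + 7.87 = 139.02 million, so u = 7.87/139.02 = 5.66%.
After the first change, unemployed and labor force both rise by 9.59 → E = 131.15, U = 17.46, labor force = 148.61 million.
After the second change, employed and labor force both rise by 3.03; unemployed unchanged → E = 134.18, U = 17.46, labor force = 151.64 million.
New unemployment rate = 17.46 / 151.64 = 11.51%.

New unemployment rate ≈ 11.51%.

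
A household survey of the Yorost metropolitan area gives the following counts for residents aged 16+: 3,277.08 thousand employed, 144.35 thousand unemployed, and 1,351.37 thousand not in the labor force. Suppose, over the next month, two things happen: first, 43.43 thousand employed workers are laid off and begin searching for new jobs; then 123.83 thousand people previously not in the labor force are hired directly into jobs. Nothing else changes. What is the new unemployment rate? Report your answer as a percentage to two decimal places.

New unemployment rate ≈ 5.30%.

Initially, labor force = 3,277.08 + 144.35 = 3,421.43 thousand, so u = 144.35/3,421.43 = 4.22%.
After the first change, employed falls and unemployed rises by 43.43; labor force unchanged → E = 3,233.65, U = 187.78, labor force = 3,421.43 thousand.
After the second change, employed and labor force both rise by 123.83; unemployed unchanged → E = 3,357.48, U = 187.78, labor force = 3,545.26 thousand.
New unemployment rate = 187.78 / 3,545.26 = 5.30%.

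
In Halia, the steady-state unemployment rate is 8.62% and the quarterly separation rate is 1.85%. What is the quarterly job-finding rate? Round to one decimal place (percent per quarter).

From u* = s/(s+f): f = s·(1−u)/u.
f = 1.85 × (1 − 0.0862) / 0.0862 = 1.6905 / 0.0862 ≈ 19.6% per quarter.

Job-finding rate ≈ 19.6% per quarter.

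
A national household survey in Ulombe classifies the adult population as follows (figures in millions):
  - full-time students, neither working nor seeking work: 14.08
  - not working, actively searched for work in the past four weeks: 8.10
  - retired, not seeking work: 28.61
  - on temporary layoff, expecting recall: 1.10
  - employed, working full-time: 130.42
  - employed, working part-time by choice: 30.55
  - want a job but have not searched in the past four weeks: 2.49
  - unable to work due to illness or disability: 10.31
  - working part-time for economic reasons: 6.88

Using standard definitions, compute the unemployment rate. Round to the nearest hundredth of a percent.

Employed = 130.42 + 30.55 + 6.88 = 167.85 million (anyone who worked, including part-time for economic reasons, counts as employed).
Unemployed = 8.10 + 1.10 = 9.20 million (jobless and actively searching, or on temporary layoff).
Labor force = 167.85 + 9.20 = 177.05 million.
Unemployment rate = 9.20 / 177.05 = 5.20%.

Unemployment rate ≈ 5.20%.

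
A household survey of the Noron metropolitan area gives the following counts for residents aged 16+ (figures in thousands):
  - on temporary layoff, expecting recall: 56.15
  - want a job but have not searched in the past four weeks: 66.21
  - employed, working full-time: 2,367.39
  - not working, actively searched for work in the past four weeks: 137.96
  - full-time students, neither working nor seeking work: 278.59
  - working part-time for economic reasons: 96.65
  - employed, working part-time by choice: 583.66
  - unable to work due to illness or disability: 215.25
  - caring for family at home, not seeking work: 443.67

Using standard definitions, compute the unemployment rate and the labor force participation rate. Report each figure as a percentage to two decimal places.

Unemployment rate ≈ 5.99%; labor force participation rate ≈ 76.36%.

Employed = 2,367.39 + 96.65 + 583.66 = 3,047.70 thousand (anyone who worked, including part-time for economic reasons, counts as employed).
Unemployed = 56.15 + 137.96 = 194.11 thousand (jobless and actively searching, or on temporary layoff).
Labor force = 3,047.70 + 194.11 = 3,241.81 thousand.
Not in labor force = 66.21 + 278.59 + 215.25 + 443.67 = 1,003.72 thousand (those not working and not actively searching are outside the labor force — including those who want a job but have given up searching).
Civilian working-age population = 3,241.81 + 1,003.72 = 4,245.53 thousand.
Unemployment rate = 194.11 / 3,241.81 = 5.99%.
Labor force participation rate = 3,241.81 / 4,245.53 = 76.36%.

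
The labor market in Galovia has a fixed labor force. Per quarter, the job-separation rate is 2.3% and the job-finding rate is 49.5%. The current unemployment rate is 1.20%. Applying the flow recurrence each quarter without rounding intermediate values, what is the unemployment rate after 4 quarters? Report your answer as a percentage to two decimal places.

With a fixed labor force, u_{t+1} = u_t + s·(1−u_t) − f·u_t = u_t·(1−s−f) + s.
Here 1−s−f = 0.482 and s = 0.023.
u_1 = 0.012000 × 0.482 + 0.023 = 0.028784.
u_2 = 0.028784 × 0.482 + 0.023 = 0.036874.
u_3 = 0.036874 × 0.482 + 0.023 = 0.040773.
u_4 = 0.040773 × 0.482 + 0.023 = 0.042653.

Unemployment rate after four quarters ≈ 4.27%.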